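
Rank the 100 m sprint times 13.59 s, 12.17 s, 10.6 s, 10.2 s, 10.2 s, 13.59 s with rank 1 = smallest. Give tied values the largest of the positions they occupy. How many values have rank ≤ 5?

Sorted (ascending): 10.2, 10.2, 10.6, 12.17, 13.59, 13.59
The 2 values of 10.2 occupy positions 1–2 → each gets rank 2.
The 2 values of 13.59 occupy positions 5–6 → each gets rank 6.
Ranks ≤ 5: {2, 2, 3, 4} → 4 values.

4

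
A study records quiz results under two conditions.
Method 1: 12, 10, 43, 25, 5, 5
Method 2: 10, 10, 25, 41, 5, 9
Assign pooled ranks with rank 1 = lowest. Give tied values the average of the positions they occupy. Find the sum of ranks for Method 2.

38.5

Sorted (ascending): 5, 5, 5, 9, 10, 10, 10, 12, 25, 25, 41, 43
The 3 values of 5 occupy positions 1–3 → average rank 2.
The 3 values of 10 occupy positions 5–7 → average rank 6.
The 2 values of 25 occupy positions 9–10 → average rank (9+10)/2 = 9.5.
Method 2 values → pooled ranks: 10→6, 10→6, 25→9.5, 41→11, 5→2, 9→4
Rank sum = 6 + 6 + 9.5 + 11 + 2 + 4 = 38.5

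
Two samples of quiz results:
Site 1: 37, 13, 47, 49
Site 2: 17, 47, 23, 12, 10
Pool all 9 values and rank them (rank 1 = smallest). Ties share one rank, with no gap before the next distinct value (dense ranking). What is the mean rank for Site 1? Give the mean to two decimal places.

Sorted (ascending): 10, 12, 13, 17, 23, 37, 47, 47, 49
The 2 values of 47 share dense rank 7.
Remaining distinct values take the next consecutive integers.
Site 1 values → pooled ranks: 37→6, 13→3, 47→7, 49→8
Mean rank = (6 + 3 + 7 + 8) / 4 = 6.00

6.00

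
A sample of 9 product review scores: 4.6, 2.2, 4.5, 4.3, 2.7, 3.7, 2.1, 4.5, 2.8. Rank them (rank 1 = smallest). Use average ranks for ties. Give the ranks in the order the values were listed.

Sorted (ascending): 2.1, 2.2, 2.7, 2.8, 3.7, 4.3, 4.5, 4.5, 4.6
The 2 values of 4.5 occupy positions 7–8 → average rank (7+8)/2 = 7.5.

9, 2, 7.5, 6, 3, 5, 1, 7.5, 4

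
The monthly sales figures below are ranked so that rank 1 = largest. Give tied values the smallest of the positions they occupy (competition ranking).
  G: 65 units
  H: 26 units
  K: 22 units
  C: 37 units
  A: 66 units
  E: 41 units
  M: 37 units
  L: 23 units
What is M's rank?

4

Sorted (descending): 66, 65, 41, 37, 37, 26, 23, 22
The 2 values of 37 occupy positions 4–5 → each gets rank 4.
M has value 37 units → rank 4.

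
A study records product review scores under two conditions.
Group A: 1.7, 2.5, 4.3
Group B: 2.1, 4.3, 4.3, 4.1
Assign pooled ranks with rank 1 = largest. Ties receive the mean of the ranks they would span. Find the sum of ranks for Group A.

14

Sorted (descending): 4.3, 4.3, 4.3, 4.1, 2.5, 2.1, 1.7
The 3 values of 4.3 occupy positions 1–3 → average rank 2.
Group A values → pooled ranks: 1.7→7, 2.5→5, 4.3→2
Rank sum = 7 + 5 + 2 = 14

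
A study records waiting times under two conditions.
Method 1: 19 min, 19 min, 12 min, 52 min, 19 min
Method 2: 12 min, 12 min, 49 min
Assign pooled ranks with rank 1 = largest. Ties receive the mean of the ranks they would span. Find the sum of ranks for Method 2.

Sorted (descending): 52, 49, 19, 19, 19, 12, 12, 12
The 3 values of 19 occupy positions 3–5 → average rank 4.
The 3 values of 12 occupy positions 6–8 → average rank 7.
Method 2 values → pooled ranks: 12→7, 12→7, 49→2
Rank sum = 7 + 7 + 2 = 16

16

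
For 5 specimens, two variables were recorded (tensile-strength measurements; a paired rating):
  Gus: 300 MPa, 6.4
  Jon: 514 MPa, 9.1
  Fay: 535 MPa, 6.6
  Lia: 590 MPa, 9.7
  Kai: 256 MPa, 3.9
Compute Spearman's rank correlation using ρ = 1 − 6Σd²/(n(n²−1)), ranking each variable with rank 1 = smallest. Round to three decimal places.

0.900

Ranks of variable 1: 2, 3, 4, 5, 1
Ranks of variable 2: 2, 4, 3, 5, 1
d = r₁ − r₂: 0, -1, 1, 0, 0
d²: 0, 1, 1, 0, 0; Σd² = 2
ρ = 1 − 6·2/(5·24) = 1 − 12/120 = 0.900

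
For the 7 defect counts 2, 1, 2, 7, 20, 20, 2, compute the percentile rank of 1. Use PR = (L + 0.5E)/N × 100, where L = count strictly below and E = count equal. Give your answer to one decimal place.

7.1

N = 7.
Strictly below 1: 0. Equal to 1: 1.
PR = (0 + 0.5·1)/7 × 100 = 7.1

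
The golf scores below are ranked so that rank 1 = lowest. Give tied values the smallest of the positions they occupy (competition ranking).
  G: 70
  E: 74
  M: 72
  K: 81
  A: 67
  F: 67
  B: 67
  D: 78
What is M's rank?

5

Sorted (ascending): 67, 67, 67, 70, 72, 74, 78, 81
The 3 values of 67 occupy positions 1–3 → each gets rank 1.
M has value 72 → rank 5.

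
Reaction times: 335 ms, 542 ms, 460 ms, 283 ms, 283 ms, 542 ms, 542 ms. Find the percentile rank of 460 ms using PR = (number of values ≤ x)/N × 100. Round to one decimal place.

57.1

N = 7.
Strictly below 460: 3. Equal to 460: 1.
PR = 4/7 × 100 = 57.1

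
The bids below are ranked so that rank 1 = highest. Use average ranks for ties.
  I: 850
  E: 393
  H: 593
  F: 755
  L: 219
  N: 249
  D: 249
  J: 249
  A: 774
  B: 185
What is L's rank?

Sorted (descending): 850, 774, 755, 593, 393, 249, 249, 249, 219, 185
The 3 values of 249 occupy positions 6–8 → average rank 7.
L has value 219 → rank 9.

9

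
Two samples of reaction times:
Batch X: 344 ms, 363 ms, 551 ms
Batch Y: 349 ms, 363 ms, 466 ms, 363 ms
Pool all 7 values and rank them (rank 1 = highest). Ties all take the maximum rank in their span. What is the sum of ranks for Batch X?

13

Sorted (descending): 551, 466, 363, 363, 363, 349, 344
The 3 values of 363 occupy positions 3–5 → each gets rank 5.
Batch X values → pooled ranks: 344→7, 363→5, 551→1
Rank sum = 7 + 5 + 1 = 13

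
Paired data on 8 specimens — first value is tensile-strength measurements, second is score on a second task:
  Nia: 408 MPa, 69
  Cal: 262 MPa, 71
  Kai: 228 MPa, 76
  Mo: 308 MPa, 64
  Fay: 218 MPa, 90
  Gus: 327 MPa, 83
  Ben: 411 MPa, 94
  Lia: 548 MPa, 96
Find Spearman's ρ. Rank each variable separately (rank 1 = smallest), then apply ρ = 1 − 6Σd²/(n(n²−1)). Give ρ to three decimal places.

0.357

Ranks of variable 1: 6, 3, 2, 4, 1, 5, 7, 8
Ranks of variable 2: 2, 3, 4, 1, 6, 5, 7, 8
d = r₁ − r₂: 4, 0, -2, 3, -5, 0, 0, 0
d²: 16, 0, 4, 9, 25, 0, 0, 0; Σd² = 54
ρ = 1 − 6·54/(8·63) = 1 − 324/504 = 0.357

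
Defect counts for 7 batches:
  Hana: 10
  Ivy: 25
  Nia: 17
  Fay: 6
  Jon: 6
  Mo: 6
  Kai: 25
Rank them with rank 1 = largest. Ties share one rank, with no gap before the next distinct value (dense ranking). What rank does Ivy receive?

1

Sorted (descending): 25, 25, 17, 10, 6, 6, 6
The 2 values of 25 share dense rank 1.
The 3 values of 6 share dense rank 4.
Remaining distinct values take the next consecutive integers.
Ivy has value 25 → rank 1.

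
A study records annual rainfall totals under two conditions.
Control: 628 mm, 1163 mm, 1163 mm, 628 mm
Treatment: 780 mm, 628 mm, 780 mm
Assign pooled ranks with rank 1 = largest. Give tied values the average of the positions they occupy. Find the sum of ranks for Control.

15

Sorted (descending): 1163, 1163, 780, 780, 628, 628, 628
The 2 values of 1163 occupy positions 1–2 → average rank (1+2)/2 = 1.5.
The 2 values of 780 occupy positions 3–4 → average rank (3+4)/2 = 3.5.
The 3 values of 628 occupy positions 5–7 → average rank 6.
Control values → pooled ranks: 628→6, 1163→1.5, 1163→1.5, 628→6
Rank sum = 6 + 1.5 + 1.5 + 6 = 15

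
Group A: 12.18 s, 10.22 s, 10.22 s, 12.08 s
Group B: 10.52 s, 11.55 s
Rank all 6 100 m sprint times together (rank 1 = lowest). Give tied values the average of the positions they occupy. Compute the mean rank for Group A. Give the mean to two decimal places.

3.50

Sorted (ascending): 10.22, 10.22, 10.52, 11.55, 12.08, 12.18
The 2 values of 10.22 occupy positions 1–2 → average rank (1+2)/2 = 1.5.
Group A values → pooled ranks: 12.18→6, 10.22→1.5, 10.22→1.5, 12.08→5
Mean rank = (6 + 1.5 + 1.5 + 5) / 4 = 3.50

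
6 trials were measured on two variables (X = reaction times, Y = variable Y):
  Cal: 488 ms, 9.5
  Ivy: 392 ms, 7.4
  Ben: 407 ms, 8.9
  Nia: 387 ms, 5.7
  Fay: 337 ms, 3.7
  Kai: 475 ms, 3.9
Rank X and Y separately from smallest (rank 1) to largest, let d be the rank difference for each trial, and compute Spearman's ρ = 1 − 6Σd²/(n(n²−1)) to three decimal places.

0.657

Ranks of variable 1: 6, 3, 4, 2, 1, 5
Ranks of variable 2: 6, 4, 5, 3, 1, 2
d = r₁ − r₂: 0, -1, -1, -1, 0, 3
d²: 0, 1, 1, 1, 0, 9; Σd² = 12
ρ = 1 − 6·12/(6·35) = 1 − 72/210 = 0.657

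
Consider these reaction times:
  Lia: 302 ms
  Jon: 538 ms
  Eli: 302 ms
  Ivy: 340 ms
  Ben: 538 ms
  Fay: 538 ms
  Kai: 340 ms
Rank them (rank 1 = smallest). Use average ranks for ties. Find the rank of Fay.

6

Sorted (ascending): 302, 302, 340, 340, 538, 538, 538
The 2 values of 302 occupy positions 1–2 → average rank (1+2)/2 = 1.5.
The 2 values of 340 occupy positions 3–4 → average rank (3+4)/2 = 3.5.
The 3 values of 538 occupy positions 5–7 → average rank 6.
Fay has value 538 ms → rank 6.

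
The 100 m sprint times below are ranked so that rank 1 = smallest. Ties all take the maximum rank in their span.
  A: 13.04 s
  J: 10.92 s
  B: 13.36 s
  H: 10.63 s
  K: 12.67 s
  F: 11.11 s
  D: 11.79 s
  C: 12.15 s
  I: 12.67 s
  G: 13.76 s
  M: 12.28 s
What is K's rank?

8

Sorted (ascending): 10.63, 10.92, 11.11, 11.79, 12.15, 12.28, 12.67, 12.67, 13.04, 13.36, 13.76
The 2 values of 12.67 occupy positions 7–8 → each gets rank 8.
K has value 12.67 s → rank 8.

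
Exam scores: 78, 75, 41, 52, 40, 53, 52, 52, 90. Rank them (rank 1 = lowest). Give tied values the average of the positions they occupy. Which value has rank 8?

Sorted (ascending): 40, 41, 52, 52, 52, 53, 75, 78, 90
The 3 values of 52 occupy positions 3–5 → average rank 4.
Rank 8 → value 78.

78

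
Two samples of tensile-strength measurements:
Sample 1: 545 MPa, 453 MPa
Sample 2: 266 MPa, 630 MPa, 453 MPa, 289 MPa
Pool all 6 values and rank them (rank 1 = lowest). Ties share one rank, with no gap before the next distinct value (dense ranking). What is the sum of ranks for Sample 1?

7

Sorted (ascending): 266, 289, 453, 453, 545, 630
The 2 values of 453 share dense rank 3.
Remaining distinct values take the next consecutive integers.
Sample 1 values → pooled ranks: 545→4, 453→3
Rank sum = 4 + 3 = 7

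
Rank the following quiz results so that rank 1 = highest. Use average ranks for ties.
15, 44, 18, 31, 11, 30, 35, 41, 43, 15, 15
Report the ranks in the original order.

9, 1, 7, 5, 11, 6, 4, 3, 2, 9, 9

Sorted (descending): 44, 43, 41, 35, 31, 30, 18, 15, 15, 15, 11
The 3 values of 15 occupy positions 8–10 → average rank 9.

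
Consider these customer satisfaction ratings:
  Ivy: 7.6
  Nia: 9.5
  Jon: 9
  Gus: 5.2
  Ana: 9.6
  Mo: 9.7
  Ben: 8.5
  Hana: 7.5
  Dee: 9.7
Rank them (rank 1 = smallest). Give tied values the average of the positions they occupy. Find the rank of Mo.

8.5

Sorted (ascending): 5.2, 7.5, 7.6, 8.5, 9, 9.5, 9.6, 9.7, 9.7
The 2 values of 9.7 occupy positions 8–9 → average rank (8+9)/2 = 8.5.
Mo has value 9.7 → rank 8.5.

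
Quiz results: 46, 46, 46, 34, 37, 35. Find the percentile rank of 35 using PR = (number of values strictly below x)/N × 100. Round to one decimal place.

16.7

N = 6.
Strictly below 35: 1. Equal to 35: 1.
PR = 1/6 × 100 = 16.7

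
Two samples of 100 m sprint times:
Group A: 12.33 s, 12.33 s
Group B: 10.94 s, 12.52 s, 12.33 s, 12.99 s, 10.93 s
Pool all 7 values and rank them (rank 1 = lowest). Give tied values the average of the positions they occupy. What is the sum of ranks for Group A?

8

Sorted (ascending): 10.93, 10.94, 12.33, 12.33, 12.33, 12.52, 12.99
The 3 values of 12.33 occupy positions 3–5 → average rank 4.
Group A values → pooled ranks: 12.33→4, 12.33→4
Rank sum = 4 + 4 = 8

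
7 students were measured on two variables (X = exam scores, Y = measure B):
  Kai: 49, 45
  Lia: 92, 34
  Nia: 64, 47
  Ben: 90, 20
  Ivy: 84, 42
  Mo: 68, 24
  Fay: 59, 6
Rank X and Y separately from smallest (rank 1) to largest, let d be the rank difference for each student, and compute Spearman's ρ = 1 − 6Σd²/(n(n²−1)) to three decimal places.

Ranks of variable 1: 1, 7, 3, 6, 5, 4, 2
Ranks of variable 2: 6, 4, 7, 2, 5, 3, 1
d = r₁ − r₂: -5, 3, -4, 4, 0, 1, 1
d²: 25, 9, 16, 16, 0, 1, 1; Σd² = 68
ρ = 1 − 6·68/(7·48) = 1 − 408/336 = -0.214

-0.214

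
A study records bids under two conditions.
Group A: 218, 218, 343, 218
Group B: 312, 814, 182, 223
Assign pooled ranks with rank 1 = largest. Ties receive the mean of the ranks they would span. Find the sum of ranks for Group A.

20

Sorted (descending): 814, 343, 312, 223, 218, 218, 218, 182
The 3 values of 218 occupy positions 5–7 → average rank 6.
Group A values → pooled ranks: 218→6, 218→6, 343→2, 218→6
Rank sum = 6 + 6 + 2 + 6 = 20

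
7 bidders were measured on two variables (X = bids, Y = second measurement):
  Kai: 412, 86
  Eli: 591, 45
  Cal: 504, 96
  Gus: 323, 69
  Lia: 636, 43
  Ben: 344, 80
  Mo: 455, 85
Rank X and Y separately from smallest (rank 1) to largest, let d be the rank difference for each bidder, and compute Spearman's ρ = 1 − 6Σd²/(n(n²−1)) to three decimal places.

-0.321

Ranks of variable 1: 3, 6, 5, 1, 7, 2, 4
Ranks of variable 2: 6, 2, 7, 3, 1, 4, 5
d = r₁ − r₂: -3, 4, -2, -2, 6, -2, -1
d²: 9, 16, 4, 4, 36, 4, 1; Σd² = 74
ρ = 1 − 6·74/(7·48) = 1 − 444/336 = -0.321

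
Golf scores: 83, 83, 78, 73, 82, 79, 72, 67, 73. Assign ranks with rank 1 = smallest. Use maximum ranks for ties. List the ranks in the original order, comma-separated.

Sorted (ascending): 67, 72, 73, 73, 78, 79, 82, 83, 83
The 2 values of 73 occupy positions 3–4 → each gets rank 4.
The 2 values of 83 occupy positions 8–9 → each gets rank 9.

9, 9, 5, 4, 7, 6, 2, 1, 4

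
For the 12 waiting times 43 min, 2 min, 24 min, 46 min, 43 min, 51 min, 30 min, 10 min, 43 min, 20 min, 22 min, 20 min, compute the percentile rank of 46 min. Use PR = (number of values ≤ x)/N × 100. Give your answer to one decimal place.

91.7

N = 12.
Strictly below 46: 10. Equal to 46: 1.
PR = 11/12 × 100 = 91.7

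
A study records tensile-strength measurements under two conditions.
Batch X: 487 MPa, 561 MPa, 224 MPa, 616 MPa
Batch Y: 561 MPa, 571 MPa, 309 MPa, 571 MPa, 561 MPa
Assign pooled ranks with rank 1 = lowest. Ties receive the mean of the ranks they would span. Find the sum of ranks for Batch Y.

Sorted (ascending): 224, 309, 487, 561, 561, 561, 571, 571, 616
The 3 values of 561 occupy positions 4–6 → average rank 5.
The 2 values of 571 occupy positions 7–8 → average rank (7+8)/2 = 7.5.
Batch Y values → pooled ranks: 561→5, 571→7.5, 309→2, 571→7.5, 561→5
Rank sum = 5 + 7.5 + 2 + 7.5 + 5 = 27

27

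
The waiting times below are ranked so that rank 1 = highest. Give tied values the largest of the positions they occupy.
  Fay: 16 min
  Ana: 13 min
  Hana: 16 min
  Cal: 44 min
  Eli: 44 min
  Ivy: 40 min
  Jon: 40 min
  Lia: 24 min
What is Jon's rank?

Sorted (descending): 44, 44, 40, 40, 24, 16, 16, 13
The 2 values of 44 occupy positions 1–2 → each gets rank 2.
The 2 values of 40 occupy positions 3–4 → each gets rank 4.
The 2 values of 16 occupy positions 6–7 → each gets rank 7.
Jon has value 40 min → rank 4.

4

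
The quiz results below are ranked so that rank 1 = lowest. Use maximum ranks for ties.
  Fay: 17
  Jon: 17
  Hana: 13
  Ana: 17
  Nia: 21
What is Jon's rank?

4

Sorted (ascending): 13, 17, 17, 17, 21
The 3 values of 17 occupy positions 2–4 → each gets rank 4.
Jon has value 17 → rank 4.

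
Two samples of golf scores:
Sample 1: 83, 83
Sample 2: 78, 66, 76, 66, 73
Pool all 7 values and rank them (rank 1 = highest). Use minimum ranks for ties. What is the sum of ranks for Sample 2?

24

Sorted (descending): 83, 83, 78, 76, 73, 66, 66
The 2 values of 83 occupy positions 1–2 → each gets rank 1.
The 2 values of 66 occupy positions 6–7 → each gets rank 6.
Sample 2 values → pooled ranks: 78→3, 66→6, 76→4, 66→6, 73→5
Rank sum = 3 + 6 + 4 + 6 + 5 = 24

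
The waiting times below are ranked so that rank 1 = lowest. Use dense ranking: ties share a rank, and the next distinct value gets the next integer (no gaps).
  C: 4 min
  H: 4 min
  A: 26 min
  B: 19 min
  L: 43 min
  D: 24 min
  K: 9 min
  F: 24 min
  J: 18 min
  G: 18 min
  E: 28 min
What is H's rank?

Sorted (ascending): 4, 4, 9, 18, 18, 19, 24, 24, 26, 28, 43
The 2 values of 4 share dense rank 1.
The 2 values of 18 share dense rank 3.
The 2 values of 24 share dense rank 5.
Remaining distinct values take the next consecutive integers.
H has value 4 min → rank 1.

1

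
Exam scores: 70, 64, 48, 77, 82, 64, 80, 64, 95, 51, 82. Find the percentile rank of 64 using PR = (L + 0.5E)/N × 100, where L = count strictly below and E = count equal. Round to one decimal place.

31.8

N = 11.
Strictly below 64: 2. Equal to 64: 3.
PR = (2 + 0.5·3)/11 × 100 = 31.8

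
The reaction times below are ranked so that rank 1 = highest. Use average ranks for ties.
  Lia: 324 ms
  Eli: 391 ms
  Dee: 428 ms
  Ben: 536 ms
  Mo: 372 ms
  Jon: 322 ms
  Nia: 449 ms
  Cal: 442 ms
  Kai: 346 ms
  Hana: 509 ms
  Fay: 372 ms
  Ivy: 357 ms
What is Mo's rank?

Sorted (descending): 536, 509, 449, 442, 428, 391, 372, 372, 357, 346, 324, 322
The 2 values of 372 occupy positions 7–8 → average rank (7+8)/2 = 7.5.
Mo has value 372 ms → rank 7.5.

7.5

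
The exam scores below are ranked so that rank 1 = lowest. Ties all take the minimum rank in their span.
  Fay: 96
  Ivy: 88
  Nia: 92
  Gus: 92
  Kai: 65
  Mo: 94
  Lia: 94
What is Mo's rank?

5

Sorted (ascending): 65, 88, 92, 92, 94, 94, 96
The 2 values of 92 occupy positions 3–4 → each gets rank 3.
The 2 values of 94 occupy positions 5–6 → each gets rank 5.
Mo has value 94 → rank 5.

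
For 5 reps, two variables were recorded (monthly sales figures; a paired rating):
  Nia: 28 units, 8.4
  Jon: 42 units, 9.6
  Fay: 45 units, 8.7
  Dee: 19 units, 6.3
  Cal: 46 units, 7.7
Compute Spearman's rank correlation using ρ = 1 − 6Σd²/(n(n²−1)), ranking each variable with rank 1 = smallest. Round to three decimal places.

Ranks of variable 1: 2, 3, 4, 1, 5
Ranks of variable 2: 3, 5, 4, 1, 2
d = r₁ − r₂: -1, -2, 0, 0, 3
d²: 1, 4, 0, 0, 9; Σd² = 14
ρ = 1 − 6·14/(5·24) = 1 − 84/120 = 0.300

0.300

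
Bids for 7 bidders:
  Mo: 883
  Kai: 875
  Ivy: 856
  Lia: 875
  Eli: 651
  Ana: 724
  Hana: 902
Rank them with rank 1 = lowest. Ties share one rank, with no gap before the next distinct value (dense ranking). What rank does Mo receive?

5

Sorted (ascending): 651, 724, 856, 875, 875, 883, 902
The 2 values of 875 share dense rank 4.
Remaining distinct values take the next consecutive integers.
Mo has value 883 → rank 5.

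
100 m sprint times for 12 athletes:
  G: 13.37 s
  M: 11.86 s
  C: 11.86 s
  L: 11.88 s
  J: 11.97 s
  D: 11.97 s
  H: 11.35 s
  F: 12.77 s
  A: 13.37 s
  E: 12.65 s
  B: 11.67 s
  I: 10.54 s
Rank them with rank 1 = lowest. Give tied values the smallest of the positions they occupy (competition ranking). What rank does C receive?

4

Sorted (ascending): 10.54, 11.35, 11.67, 11.86, 11.86, 11.88, 11.97, 11.97, 12.65, 12.77, 13.37, 13.37
The 2 values of 11.86 occupy positions 4–5 → each gets rank 4.
The 2 values of 11.97 occupy positions 7–8 → each gets rank 7.
The 2 values of 13.37 occupy positions 11–12 → each gets rank 11.
C has value 11.86 s → rank 4.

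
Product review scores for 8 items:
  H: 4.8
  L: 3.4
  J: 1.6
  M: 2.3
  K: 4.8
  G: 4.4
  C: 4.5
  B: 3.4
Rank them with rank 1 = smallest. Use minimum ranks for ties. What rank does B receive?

3

Sorted (ascending): 1.6, 2.3, 3.4, 3.4, 4.4, 4.5, 4.8, 4.8
The 2 values of 3.4 occupy positions 3–4 → each gets rank 3.
The 2 values of 4.8 occupy positions 7–8 → each gets rank 7.
B has value 3.4 → rank 3.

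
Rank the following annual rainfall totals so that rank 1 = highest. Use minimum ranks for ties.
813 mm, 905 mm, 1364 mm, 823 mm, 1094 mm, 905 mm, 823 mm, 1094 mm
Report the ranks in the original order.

8, 4, 1, 6, 2, 4, 6, 2

Sorted (descending): 1364, 1094, 1094, 905, 905, 823, 823, 813
The 2 values of 1094 occupy positions 2–3 → each gets rank 2.
The 2 values of 905 occupy positions 4–5 → each gets rank 4.
The 2 values of 823 occupy positions 6–7 → each gets rank 6.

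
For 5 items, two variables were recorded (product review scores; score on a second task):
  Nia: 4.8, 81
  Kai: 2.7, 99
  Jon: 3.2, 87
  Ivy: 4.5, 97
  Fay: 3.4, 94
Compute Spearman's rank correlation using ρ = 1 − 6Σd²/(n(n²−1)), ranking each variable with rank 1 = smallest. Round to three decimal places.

-0.600

Ranks of variable 1: 5, 1, 2, 4, 3
Ranks of variable 2: 1, 5, 2, 4, 3
d = r₁ − r₂: 4, -4, 0, 0, 0
d²: 16, 16, 0, 0, 0; Σd² = 32
ρ = 1 − 6·32/(5·24) = 1 − 192/120 = -0.600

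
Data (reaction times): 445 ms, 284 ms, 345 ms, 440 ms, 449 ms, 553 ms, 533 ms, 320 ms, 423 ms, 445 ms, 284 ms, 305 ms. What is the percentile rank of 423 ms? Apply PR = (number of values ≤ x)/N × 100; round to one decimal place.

N = 12.
Strictly below 423: 5. Equal to 423: 1.
PR = 6/12 × 100 = 50.0

50.0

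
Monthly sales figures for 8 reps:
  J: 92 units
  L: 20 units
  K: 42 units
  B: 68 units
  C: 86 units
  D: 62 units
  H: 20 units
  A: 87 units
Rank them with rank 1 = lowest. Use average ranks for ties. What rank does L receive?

1.5

Sorted (ascending): 20, 20, 42, 62, 68, 86, 87, 92
The 2 values of 20 occupy positions 1–2 → average rank (1+2)/2 = 1.5.
L has value 20 units → rank 1.5.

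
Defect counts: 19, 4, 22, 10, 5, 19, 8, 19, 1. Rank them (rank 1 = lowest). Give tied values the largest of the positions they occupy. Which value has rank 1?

1

Sorted (ascending): 1, 4, 5, 8, 10, 19, 19, 19, 22
The 3 values of 19 occupy positions 6–8 → each gets rank 8.
Rank 1 → value 1.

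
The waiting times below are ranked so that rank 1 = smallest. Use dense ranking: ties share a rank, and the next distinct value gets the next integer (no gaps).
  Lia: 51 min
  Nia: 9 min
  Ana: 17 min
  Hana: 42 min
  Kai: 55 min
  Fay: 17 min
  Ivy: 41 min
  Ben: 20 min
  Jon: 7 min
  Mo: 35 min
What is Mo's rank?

5

Sorted (ascending): 7, 9, 17, 17, 20, 35, 41, 42, 51, 55
The 2 values of 17 share dense rank 3.
Remaining distinct values take the next consecutive integers.
Mo has value 35 min → rank 5.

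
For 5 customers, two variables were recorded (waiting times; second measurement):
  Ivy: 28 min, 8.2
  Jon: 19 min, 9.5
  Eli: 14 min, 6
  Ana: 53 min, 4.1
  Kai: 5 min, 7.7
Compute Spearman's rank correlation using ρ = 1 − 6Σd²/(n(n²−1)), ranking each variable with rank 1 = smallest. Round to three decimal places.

-0.200

Ranks of variable 1: 4, 3, 2, 5, 1
Ranks of variable 2: 4, 5, 2, 1, 3
d = r₁ − r₂: 0, -2, 0, 4, -2
d²: 0, 4, 0, 16, 4; Σd² = 24
ρ = 1 − 6·24/(5·24) = 1 − 144/120 = -0.200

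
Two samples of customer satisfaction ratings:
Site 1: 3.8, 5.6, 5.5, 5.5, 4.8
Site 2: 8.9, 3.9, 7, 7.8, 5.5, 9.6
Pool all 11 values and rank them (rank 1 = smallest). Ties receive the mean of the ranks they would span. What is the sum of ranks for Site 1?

Sorted (ascending): 3.8, 3.9, 4.8, 5.5, 5.5, 5.5, 5.6, 7, 7.8, 8.9, 9.6
The 3 values of 5.5 occupy positions 4–6 → average rank 5.
Site 1 values → pooled ranks: 3.8→1, 5.6→7, 5.5→5, 5.5→5, 4.8→3
Rank sum = 1 + 7 + 5 + 5 + 3 = 21

21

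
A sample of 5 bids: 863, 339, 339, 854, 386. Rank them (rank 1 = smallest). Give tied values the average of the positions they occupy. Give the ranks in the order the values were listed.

5, 1.5, 1.5, 4, 3

Sorted (ascending): 339, 339, 386, 854, 863
The 2 values of 339 occupy positions 1–2 → average rank (1+2)/2 = 1.5.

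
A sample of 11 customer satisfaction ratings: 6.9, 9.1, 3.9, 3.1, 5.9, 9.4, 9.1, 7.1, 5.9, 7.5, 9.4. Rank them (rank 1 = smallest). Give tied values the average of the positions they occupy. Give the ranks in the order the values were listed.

5, 8.5, 2, 1, 3.5, 10.5, 8.5, 6, 3.5, 7, 10.5

Sorted (ascending): 3.1, 3.9, 5.9, 5.9, 6.9, 7.1, 7.5, 9.1, 9.1, 9.4, 9.4
The 2 values of 5.9 occupy positions 3–4 → average rank (3+4)/2 = 3.5.
The 2 values of 9.1 occupy positions 8–9 → average rank (8+9)/2 = 8.5.
The 2 values of 9.4 occupy positions 10–11 → average rank (10+11)/2 = 10.5.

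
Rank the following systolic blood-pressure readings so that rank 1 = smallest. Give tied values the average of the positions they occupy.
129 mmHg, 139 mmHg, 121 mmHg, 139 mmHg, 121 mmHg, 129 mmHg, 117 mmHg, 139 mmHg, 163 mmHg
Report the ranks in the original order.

4.5, 7, 2.5, 7, 2.5, 4.5, 1, 7, 9

Sorted (ascending): 117, 121, 121, 129, 129, 139, 139, 139, 163
The 2 values of 121 occupy positions 2–3 → average rank (2+3)/2 = 2.5.
The 2 values of 129 occupy positions 4–5 → average rank (4+5)/2 = 4.5.
The 3 values of 139 occupy positions 6–8 → average rank 7.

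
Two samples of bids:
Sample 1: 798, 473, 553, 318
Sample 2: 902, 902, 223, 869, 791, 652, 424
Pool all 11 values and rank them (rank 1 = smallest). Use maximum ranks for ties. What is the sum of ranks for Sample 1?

19

Sorted (ascending): 223, 318, 424, 473, 553, 652, 791, 798, 869, 902, 902
The 2 values of 902 occupy positions 10–11 → each gets rank 11.
Sample 1 values → pooled ranks: 798→8, 473→4, 553→5, 318→2
Rank sum = 8 + 4 + 5 + 2 = 19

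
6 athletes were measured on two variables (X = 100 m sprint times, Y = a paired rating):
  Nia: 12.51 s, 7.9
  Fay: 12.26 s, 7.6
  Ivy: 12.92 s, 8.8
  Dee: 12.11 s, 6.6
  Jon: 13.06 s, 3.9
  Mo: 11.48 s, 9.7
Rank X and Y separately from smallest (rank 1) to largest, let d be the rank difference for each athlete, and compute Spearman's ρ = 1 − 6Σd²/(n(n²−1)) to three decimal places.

Ranks of variable 1: 4, 3, 5, 2, 6, 1
Ranks of variable 2: 4, 3, 5, 2, 1, 6
d = r₁ − r₂: 0, 0, 0, 0, 5, -5
d²: 0, 0, 0, 0, 25, 25; Σd² = 50
ρ = 1 − 6·50/(6·35) = 1 − 300/210 = -0.429

-0.429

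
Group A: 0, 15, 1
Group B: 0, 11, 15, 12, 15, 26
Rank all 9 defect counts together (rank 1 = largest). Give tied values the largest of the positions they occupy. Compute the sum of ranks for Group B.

Sorted (descending): 26, 15, 15, 15, 12, 11, 1, 0, 0
The 3 values of 15 occupy positions 2–4 → each gets rank 4.
The 2 values of 0 occupy positions 8–9 → each gets rank 9.
Group B values → pooled ranks: 0→9, 11→6, 15→4, 12→5, 15→4, 26→1
Rank sum = 9 + 6 + 4 + 5 + 4 + 1 = 29

29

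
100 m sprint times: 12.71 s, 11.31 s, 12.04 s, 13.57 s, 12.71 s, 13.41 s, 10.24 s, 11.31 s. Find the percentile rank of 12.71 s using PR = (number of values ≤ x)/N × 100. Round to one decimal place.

75.0

N = 8.
Strictly below 12.71: 4. Equal to 12.71: 2.
PR = 6/8 × 100 = 75.0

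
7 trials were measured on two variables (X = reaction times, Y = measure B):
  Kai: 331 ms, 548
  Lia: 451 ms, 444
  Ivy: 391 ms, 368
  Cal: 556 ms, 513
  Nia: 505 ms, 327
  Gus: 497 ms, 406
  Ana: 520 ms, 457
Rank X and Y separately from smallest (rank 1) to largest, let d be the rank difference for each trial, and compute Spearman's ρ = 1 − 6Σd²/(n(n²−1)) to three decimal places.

Ranks of variable 1: 1, 3, 2, 7, 5, 4, 6
Ranks of variable 2: 7, 4, 2, 6, 1, 3, 5
d = r₁ − r₂: -6, -1, 0, 1, 4, 1, 1
d²: 36, 1, 0, 1, 16, 1, 1; Σd² = 56
ρ = 1 − 6·56/(7·48) = 1 − 336/336 = 0.000

0.000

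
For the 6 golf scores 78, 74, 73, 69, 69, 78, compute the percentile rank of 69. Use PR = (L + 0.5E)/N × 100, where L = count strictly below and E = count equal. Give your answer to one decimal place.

16.7

N = 6.
Strictly below 69: 0. Equal to 69: 2.
PR = (0 + 0.5·2)/6 × 100 = 16.7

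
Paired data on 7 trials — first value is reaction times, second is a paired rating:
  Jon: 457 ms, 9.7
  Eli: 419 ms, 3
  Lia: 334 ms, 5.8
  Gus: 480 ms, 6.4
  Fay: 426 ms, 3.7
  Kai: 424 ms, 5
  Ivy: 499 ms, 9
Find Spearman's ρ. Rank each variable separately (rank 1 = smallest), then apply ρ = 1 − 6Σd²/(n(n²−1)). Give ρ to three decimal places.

Ranks of variable 1: 5, 2, 1, 6, 4, 3, 7
Ranks of variable 2: 7, 1, 4, 5, 2, 3, 6
d = r₁ − r₂: -2, 1, -3, 1, 2, 0, 1
d²: 4, 1, 9, 1, 4, 0, 1; Σd² = 20
ρ = 1 − 6·20/(7·48) = 1 − 120/336 = 0.643

0.643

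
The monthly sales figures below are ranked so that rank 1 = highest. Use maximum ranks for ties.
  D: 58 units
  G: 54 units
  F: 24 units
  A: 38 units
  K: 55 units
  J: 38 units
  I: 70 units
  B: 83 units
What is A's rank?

Sorted (descending): 83, 70, 58, 55, 54, 38, 38, 24
The 2 values of 38 occupy positions 6–7 → each gets rank 7.
A has value 38 units → rank 7.

7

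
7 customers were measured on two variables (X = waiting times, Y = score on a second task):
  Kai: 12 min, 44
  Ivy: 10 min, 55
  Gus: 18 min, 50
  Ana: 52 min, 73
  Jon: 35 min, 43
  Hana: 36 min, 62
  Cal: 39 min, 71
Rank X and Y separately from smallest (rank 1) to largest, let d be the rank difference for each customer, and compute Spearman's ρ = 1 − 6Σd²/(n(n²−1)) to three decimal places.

0.679

Ranks of variable 1: 2, 1, 3, 7, 4, 5, 6
Ranks of variable 2: 2, 4, 3, 7, 1, 5, 6
d = r₁ − r₂: 0, -3, 0, 0, 3, 0, 0
d²: 0, 9, 0, 0, 9, 0, 0; Σd² = 18
ρ = 1 − 6·18/(7·48) = 1 − 108/336 = 0.679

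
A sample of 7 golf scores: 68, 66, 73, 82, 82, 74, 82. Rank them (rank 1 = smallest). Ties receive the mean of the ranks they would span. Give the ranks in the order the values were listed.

2, 1, 3, 6, 6, 4, 6

Sorted (ascending): 66, 68, 73, 74, 82, 82, 82
The 3 values of 82 occupy positions 5–7 → average rank 6.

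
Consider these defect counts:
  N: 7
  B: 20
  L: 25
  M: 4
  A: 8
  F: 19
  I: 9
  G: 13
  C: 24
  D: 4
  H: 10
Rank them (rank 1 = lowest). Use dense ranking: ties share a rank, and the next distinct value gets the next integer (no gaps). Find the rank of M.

Sorted (ascending): 4, 4, 7, 8, 9, 10, 13, 19, 20, 24, 25
The 2 values of 4 share dense rank 1.
Remaining distinct values take the next consecutive integers.
M has value 4 → rank 1.

1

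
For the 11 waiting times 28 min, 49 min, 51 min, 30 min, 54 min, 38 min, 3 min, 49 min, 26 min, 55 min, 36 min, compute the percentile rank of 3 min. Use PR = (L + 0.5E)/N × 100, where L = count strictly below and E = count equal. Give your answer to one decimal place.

N = 11.
Strictly below 3: 0. Equal to 3: 1.
PR = (0 + 0.5·1)/11 × 100 = 4.5

4.5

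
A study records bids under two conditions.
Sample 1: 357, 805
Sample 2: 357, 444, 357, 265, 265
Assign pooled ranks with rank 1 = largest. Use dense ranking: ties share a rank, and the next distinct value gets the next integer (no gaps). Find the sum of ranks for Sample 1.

4

Sorted (descending): 805, 444, 357, 357, 357, 265, 265
The 3 values of 357 share dense rank 3.
The 2 values of 265 share dense rank 4.
Remaining distinct values take the next consecutive integers.
Sample 1 values → pooled ranks: 357→3, 805→1
Rank sum = 3 + 1 = 4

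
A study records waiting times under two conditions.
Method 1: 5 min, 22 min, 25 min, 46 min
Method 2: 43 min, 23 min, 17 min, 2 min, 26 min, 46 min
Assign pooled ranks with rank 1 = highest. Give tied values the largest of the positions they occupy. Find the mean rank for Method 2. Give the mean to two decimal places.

5.50

Sorted (descending): 46, 46, 43, 26, 25, 23, 22, 17, 5, 2
The 2 values of 46 occupy positions 1–2 → each gets rank 2.
Method 2 values → pooled ranks: 43→3, 23→6, 17→8, 2→10, 26→4, 46→2
Mean rank = (3 + 6 + 8 + 10 + 4 + 2) / 6 = 5.50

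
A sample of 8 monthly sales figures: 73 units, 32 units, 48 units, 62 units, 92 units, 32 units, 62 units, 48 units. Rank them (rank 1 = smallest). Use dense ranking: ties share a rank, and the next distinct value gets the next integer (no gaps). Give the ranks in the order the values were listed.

Sorted (ascending): 32, 32, 48, 48, 62, 62, 73, 92
The 2 values of 32 share dense rank 1.
The 2 values of 48 share dense rank 2.
The 2 values of 62 share dense rank 3.
Remaining distinct values take the next consecutive integers.

4, 1, 2, 3, 5, 1, 3, 2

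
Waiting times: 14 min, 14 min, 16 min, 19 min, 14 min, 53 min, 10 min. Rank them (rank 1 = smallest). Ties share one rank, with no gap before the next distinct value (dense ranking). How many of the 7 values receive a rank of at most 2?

Sorted (ascending): 10, 14, 14, 14, 16, 19, 53
The 3 values of 14 share dense rank 2.
Remaining distinct values take the next consecutive integers.
Ranks ≤ 2: {1, 2, 2, 2} → 4 values.

4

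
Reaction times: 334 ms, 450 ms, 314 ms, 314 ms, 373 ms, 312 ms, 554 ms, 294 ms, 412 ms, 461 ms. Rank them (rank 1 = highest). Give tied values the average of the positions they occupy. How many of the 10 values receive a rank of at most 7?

6

Sorted (descending): 554, 461, 450, 412, 373, 334, 314, 314, 312, 294
The 2 values of 314 occupy positions 7–8 → average rank (7+8)/2 = 7.5.
Ranks ≤ 7: {1, 2, 3, 4, 5, 6} → 6 values.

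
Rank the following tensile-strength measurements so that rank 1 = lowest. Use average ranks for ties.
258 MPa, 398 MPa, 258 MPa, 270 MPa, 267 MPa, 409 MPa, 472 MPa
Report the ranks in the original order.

Sorted (ascending): 258, 258, 267, 270, 398, 409, 472
The 2 values of 258 occupy positions 1–2 → average rank (1+2)/2 = 1.5.

1.5, 5, 1.5, 4, 3, 6, 7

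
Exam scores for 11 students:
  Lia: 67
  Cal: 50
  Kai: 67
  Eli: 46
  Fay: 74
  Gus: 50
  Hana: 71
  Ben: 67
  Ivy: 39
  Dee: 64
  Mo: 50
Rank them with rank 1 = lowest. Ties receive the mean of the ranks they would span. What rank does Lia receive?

Sorted (ascending): 39, 46, 50, 50, 50, 64, 67, 67, 67, 71, 74
The 3 values of 50 occupy positions 3–5 → average rank 4.
The 3 values of 67 occupy positions 7–9 → average rank 8.
Lia has value 67 → rank 8.

8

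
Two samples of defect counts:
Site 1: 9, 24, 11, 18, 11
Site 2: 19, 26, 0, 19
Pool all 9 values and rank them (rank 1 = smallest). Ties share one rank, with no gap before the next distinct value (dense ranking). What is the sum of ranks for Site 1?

Sorted (ascending): 0, 9, 11, 11, 18, 19, 19, 24, 26
The 2 values of 11 share dense rank 3.
The 2 values of 19 share dense rank 5.
Remaining distinct values take the next consecutive integers.
Site 1 values → pooled ranks: 9→2, 24→6, 11→3, 18→4, 11→3
Rank sum = 2 + 6 + 3 + 4 + 3 = 18

18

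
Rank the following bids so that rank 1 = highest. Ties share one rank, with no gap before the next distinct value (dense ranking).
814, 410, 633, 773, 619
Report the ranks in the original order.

1, 5, 3, 2, 4

Sorted (descending): 814, 773, 633, 619, 410
No ties — each value takes its position as its rank.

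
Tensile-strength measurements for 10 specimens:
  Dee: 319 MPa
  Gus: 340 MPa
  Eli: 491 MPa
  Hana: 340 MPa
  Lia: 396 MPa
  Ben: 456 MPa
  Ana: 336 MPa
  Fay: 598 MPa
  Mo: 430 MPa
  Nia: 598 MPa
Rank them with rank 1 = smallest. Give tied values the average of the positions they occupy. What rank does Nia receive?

Sorted (ascending): 319, 336, 340, 340, 396, 430, 456, 491, 598, 598
The 2 values of 340 occupy positions 3–4 → average rank (3+4)/2 = 3.5.
The 2 values of 598 occupy positions 9–10 → average rank (9+10)/2 = 9.5.
Nia has value 598 MPa → rank 9.5.

9.5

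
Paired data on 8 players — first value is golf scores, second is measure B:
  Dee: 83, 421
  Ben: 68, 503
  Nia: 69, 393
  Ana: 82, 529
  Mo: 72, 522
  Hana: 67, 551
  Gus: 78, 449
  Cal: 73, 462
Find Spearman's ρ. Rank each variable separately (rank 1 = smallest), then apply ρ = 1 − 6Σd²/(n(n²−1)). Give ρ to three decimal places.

-0.333

Ranks of variable 1: 8, 2, 3, 7, 4, 1, 6, 5
Ranks of variable 2: 2, 5, 1, 7, 6, 8, 3, 4
d = r₁ − r₂: 6, -3, 2, 0, -2, -7, 3, 1
d²: 36, 9, 4, 0, 4, 49, 9, 1; Σd² = 112
ρ = 1 − 6·112/(8·63) = 1 − 672/504 = -0.333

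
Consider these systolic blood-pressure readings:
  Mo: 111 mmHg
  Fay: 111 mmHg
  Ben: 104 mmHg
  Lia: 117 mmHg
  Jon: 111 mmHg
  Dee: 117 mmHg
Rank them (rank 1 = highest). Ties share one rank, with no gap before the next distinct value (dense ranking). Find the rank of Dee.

1

Sorted (descending): 117, 117, 111, 111, 111, 104
The 2 values of 117 share dense rank 1.
The 3 values of 111 share dense rank 2.
Remaining distinct values take the next consecutive integers.
Dee has value 117 mmHg → rank 1.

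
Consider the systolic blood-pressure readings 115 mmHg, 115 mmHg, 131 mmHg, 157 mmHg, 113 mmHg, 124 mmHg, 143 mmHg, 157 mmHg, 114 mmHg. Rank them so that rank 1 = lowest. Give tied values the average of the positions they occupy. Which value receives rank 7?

Sorted (ascending): 113, 114, 115, 115, 124, 131, 143, 157, 157
The 2 values of 115 occupy positions 3–4 → average rank (3+4)/2 = 3.5.
The 2 values of 157 occupy positions 8–9 → average rank (8+9)/2 = 8.5.
Rank 7 → value 143.

143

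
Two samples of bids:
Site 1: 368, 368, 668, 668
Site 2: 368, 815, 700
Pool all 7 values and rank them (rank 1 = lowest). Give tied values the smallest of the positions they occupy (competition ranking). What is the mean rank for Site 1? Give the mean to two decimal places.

2.50

Sorted (ascending): 368, 368, 368, 668, 668, 700, 815
The 3 values of 368 occupy positions 1–3 → each gets rank 1.
The 2 values of 668 occupy positions 4–5 → each gets rank 4.
Site 1 values → pooled ranks: 368→1, 368→1, 668→4, 668→4
Mean rank = (1 + 1 + 4 + 4) / 4 = 2.50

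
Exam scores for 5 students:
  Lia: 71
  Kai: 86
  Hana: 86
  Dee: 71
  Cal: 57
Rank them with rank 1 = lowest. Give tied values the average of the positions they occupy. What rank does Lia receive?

2.5

Sorted (ascending): 57, 71, 71, 86, 86
The 2 values of 71 occupy positions 2–3 → average rank (2+3)/2 = 2.5.
The 2 values of 86 occupy positions 4–5 → average rank (4+5)/2 = 4.5.
Lia has value 71 → rank 2.5.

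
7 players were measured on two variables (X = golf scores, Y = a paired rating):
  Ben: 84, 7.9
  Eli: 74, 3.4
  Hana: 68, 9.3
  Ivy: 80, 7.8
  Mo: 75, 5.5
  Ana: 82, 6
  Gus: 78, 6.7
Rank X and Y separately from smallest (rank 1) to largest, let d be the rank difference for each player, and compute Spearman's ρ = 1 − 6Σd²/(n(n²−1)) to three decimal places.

Ranks of variable 1: 7, 2, 1, 5, 3, 6, 4
Ranks of variable 2: 6, 1, 7, 5, 2, 3, 4
d = r₁ − r₂: 1, 1, -6, 0, 1, 3, 0
d²: 1, 1, 36, 0, 1, 9, 0; Σd² = 48
ρ = 1 − 6·48/(7·48) = 1 − 288/336 = 0.143

0.143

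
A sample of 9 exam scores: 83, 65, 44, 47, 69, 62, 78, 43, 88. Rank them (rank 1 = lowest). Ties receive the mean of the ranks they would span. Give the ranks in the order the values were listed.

8, 5, 2, 3, 6, 4, 7, 1, 9

Sorted (ascending): 43, 44, 47, 62, 65, 69, 78, 83, 88
No ties — each value takes its position as its rank.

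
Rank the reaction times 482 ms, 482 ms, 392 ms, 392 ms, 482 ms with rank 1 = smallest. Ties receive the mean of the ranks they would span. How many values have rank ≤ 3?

Sorted (ascending): 392, 392, 482, 482, 482
The 2 values of 392 occupy positions 1–2 → average rank (1+2)/2 = 1.5.
The 3 values of 482 occupy positions 3–5 → average rank 4.
Ranks ≤ 3: {1.5, 1.5} → 2 values.

2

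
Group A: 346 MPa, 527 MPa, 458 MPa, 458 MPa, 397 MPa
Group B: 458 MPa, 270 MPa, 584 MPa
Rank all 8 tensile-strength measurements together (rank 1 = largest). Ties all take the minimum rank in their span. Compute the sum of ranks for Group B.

12

Sorted (descending): 584, 527, 458, 458, 458, 397, 346, 270
The 3 values of 458 occupy positions 3–5 → each gets rank 3.
Group B values → pooled ranks: 458→3, 270→8, 584→1
Rank sum = 3 + 8 + 1 = 12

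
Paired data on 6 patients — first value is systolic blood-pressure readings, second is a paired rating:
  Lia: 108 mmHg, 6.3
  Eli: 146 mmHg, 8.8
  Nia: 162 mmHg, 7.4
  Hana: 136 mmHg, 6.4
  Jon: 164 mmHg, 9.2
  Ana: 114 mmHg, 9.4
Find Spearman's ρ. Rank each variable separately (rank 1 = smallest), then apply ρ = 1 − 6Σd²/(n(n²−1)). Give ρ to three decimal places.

0.371

Ranks of variable 1: 1, 4, 5, 3, 6, 2
Ranks of variable 2: 1, 4, 3, 2, 5, 6
d = r₁ − r₂: 0, 0, 2, 1, 1, -4
d²: 0, 0, 4, 1, 1, 16; Σd² = 22
ρ = 1 − 6·22/(6·35) = 1 − 132/210 = 0.371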